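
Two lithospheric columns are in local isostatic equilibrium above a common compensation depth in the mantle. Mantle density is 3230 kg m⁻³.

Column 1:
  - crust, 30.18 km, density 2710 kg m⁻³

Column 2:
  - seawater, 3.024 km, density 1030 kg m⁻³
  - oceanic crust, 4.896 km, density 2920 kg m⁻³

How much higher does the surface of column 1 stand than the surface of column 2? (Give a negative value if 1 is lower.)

2.33 km

For any compensation level in the mantle, the mantle terms cancel and isostasy reduces to e = (Σt_1 − Σt_2) − (Σ(ρt)_1 − Σ(ρt)_2) / ρ_m.
Σt_1 = 30.18 km; Σt_2 = 7.92 km; Σ(ρt)_1 = 81787.8; Σ(ρt)_2 = 17411.04 (in km·kg m⁻³).
e = (30.18 − 7.92) − (81787.8 − 17411.04) / 3230 = 2.33 km.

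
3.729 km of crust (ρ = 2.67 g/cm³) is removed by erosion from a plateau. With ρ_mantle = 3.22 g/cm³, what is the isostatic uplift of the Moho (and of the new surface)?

3.09 km

Unloading: uplift u = e ρ_c/ρ_m = 3.729 km × 2.67/3.22 = 3.09 km.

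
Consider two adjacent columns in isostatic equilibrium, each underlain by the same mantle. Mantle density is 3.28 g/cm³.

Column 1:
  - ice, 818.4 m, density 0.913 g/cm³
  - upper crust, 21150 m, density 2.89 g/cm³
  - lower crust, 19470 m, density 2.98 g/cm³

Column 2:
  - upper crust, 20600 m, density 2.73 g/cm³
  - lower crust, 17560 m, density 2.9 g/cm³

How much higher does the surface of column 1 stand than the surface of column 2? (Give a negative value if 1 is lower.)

−602 m

For any compensation level in the mantle, the mantle terms cancel and isostasy reduces to e = (Σt_1 − Σt_2) − (Σ(ρt)_1 − Σ(ρt)_2) / ρ_m.
Σt_1 = 41438.4 m; Σt_2 = 38160 m; Σ(ρt)_1 = 119891.299; Σ(ρt)_2 = 107162 (in m·g/cm³).
e = (41438.4 − 38160) − (119891.299 − 107162) / 3.28 = −602 m.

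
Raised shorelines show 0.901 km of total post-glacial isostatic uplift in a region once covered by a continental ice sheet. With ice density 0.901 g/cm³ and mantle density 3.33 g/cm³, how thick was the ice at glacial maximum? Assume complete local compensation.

u = t ρ_ice/ρ_m → t = u ρ_m/ρ_ice = 0.901 km × 3.33/0.901 = 3.33 km.

3.33 km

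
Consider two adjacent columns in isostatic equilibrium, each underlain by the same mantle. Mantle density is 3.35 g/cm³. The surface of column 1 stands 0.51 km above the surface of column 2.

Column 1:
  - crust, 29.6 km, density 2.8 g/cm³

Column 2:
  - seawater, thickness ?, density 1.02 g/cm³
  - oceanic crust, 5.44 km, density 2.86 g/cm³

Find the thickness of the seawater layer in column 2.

5.11 km

Take the compensation level at the base of the deeper column (depth z_c below the surface of column 1) and equate Σ ρ_i t_i down to z_c; mantle fills any gap and the z_c terms cancel.
Column 1: 29.6×2.8 + (z_c − 29.6)×3.35
Column 2: 0.51×0 + x×1.02 + 5.44×2.86 + (z_c − 0.51 − 5.44 − x)×3.35
The z_c×3.35 term appears on both sides and cancels. Collect the known terms of each column as K = Σ(ρt)_known − 3.35 × (depth of known layers): K_1 = 82.88 − 3.35×29.6 = −16.28; K_2 = 15.5584 − 3.35×(0.51 + 5.44) = −4.3741.
Balance: K_1 = K_2 − x×(3.35 − 1.02), so x = (K_2 − K_1)/(3.35 − 1.02) = 11.9059/2.33 = 5.11 km.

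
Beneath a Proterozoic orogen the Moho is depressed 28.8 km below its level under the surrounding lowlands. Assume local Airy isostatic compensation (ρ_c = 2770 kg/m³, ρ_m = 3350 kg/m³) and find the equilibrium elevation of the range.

6.03 km

Equating mass per unit area of the two columns: ρ_c h = (ρ_m − ρ_c) r.
h = r (ρ_m − ρ_c) / ρ_c = 28.8 km × (3350 − 2770) / 2770 = 6.03 km.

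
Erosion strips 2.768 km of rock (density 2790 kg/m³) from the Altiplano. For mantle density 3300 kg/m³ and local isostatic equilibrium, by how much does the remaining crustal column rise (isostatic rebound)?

Unloading: uplift u = e ρ_c/ρ_m = 2.768 km × 2790/3300 = 2.34 km.

2.34 km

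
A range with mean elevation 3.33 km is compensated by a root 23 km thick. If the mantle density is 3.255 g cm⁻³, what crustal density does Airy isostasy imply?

2.84 g cm⁻³

ρ_c h = (ρ_m − ρ_c) r → ρ_c (h + r) = ρ_m r → ρ_c = ρ_m r / (h + r).
ρ_c = 3.255 × 23 km / (3.33 km + 23 km) = 2.84 g cm⁻³.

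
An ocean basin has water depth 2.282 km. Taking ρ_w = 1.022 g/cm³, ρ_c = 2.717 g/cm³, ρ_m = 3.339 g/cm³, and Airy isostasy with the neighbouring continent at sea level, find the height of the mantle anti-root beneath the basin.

6.22 km

In Airy isostatic equilibrium: replacing crust with seawater at the top is compensated by replacing crust with mantle at the base: d (ρ_c − ρ_w) = a (ρ_m − ρ_c).
a = d (ρ_c − ρ_w)/(ρ_m − ρ_c) = 2.282 km × 1.695/0.622 = 6.22 km.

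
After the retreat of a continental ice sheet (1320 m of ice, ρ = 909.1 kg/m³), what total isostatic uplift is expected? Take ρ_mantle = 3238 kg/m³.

371 m

Removing the load lets mantle flow back in; uplift u satisfies ρ_ice t = ρ_m u.
u = t ρ_ice/ρ_m = 1320 m × 909.1/3238 = 371 m.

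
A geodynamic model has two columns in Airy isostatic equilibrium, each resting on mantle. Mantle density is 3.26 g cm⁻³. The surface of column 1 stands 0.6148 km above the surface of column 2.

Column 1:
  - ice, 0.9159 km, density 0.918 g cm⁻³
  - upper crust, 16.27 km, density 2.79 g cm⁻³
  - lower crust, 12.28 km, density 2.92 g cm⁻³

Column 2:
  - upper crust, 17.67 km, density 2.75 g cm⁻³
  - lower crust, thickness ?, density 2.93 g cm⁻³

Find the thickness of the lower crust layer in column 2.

Take the compensation level at the base of the deeper column (depth z_c below the surface of column 1) and equate Σ ρ_i t_i down to z_c; mantle fills any gap and the z_c terms cancel.
Column 1: 0.9159×0.918 + 16.27×2.79 + 12.28×2.92 + (z_c − 29.4659)×3.26
Column 2: 0.6148×0 + 17.67×2.75 + x×2.93 + (z_c − 0.6148 − 17.67 − x)×3.26
The z_c×3.26 term appears on both sides and cancels. Collect the known terms of each column as K = Σ(ρt)_known − 3.26 × (depth of known layers): K_1 = 82.0916962 − 3.26×29.4659 = −13.9671378; K_2 = 48.5925 − 3.26×(0.6148 + 17.67) = −11.015948.
Balance: K_1 = K_2 − x×(3.26 − 2.93), so x = (K_2 − K_1)/(3.26 − 2.93) = 2.95119/0.33 = 8.94 km.

8.94 km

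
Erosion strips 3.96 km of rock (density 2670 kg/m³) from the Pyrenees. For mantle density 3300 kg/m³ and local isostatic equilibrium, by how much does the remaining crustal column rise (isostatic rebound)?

3.2 km

Unloading: uplift u = e ρ_c/ρ_m = 3.96 km × 2670/3300 = 3.2 km.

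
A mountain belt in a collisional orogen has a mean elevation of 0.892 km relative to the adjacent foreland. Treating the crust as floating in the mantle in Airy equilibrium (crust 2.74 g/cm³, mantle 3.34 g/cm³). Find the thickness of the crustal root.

Balancing pressure at the compensation depth: the weight of the topography is balanced by the buoyancy of the root, ρ_c h = (ρ_m − ρ_c) r.
r = h · ρ_c / (ρ_m − ρ_c) = 0.892 km × 2.74 / (3.34 − 2.74) = 4.07 km.

4.07 km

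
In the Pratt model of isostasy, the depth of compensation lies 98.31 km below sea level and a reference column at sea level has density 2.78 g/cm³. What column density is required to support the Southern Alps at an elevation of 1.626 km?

2.73 g/cm³

Pratt balance: ρ_ref D = ρ (D + h).
ρ = ρ_ref D/(D + h) = 2.78 × 98.31 km/(98.31 km + 1.626 km) = 2.73 g/cm³.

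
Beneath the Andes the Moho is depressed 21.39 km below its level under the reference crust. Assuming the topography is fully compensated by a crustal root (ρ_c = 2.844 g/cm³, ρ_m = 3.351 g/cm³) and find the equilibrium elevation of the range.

3.81 km

In Airy isostatic equilibrium: ρ_c h = (ρ_m − ρ_c) r.
h = r (ρ_m − ρ_c) / ρ_c = 21.39 km × (3.351 − 2.844) / 2.844 = 3.81 km.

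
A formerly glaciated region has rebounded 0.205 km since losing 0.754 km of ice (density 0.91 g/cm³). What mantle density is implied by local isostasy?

ρ_m = ρ_ice t / u = 0.91 × 0.754 km/0.205 km = 3.35 g/cm³.

3.35 g/cm³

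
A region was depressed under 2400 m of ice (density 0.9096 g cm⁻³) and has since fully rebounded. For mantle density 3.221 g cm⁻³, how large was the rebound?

Removing the load lets mantle flow back in; uplift u satisfies ρ_ice t = ρ_m u.
u = t ρ_ice/ρ_m = 2400 m × 0.9096/3.221 = 678 m.

678 m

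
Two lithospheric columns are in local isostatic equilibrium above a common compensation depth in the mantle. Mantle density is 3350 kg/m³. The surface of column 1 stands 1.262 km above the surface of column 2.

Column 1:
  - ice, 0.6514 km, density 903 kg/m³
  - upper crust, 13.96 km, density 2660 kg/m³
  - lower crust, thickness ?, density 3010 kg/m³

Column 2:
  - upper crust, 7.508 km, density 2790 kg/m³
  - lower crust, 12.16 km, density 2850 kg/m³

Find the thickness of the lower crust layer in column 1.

9.66 km

Take the compensation level at the base of the deeper column (depth z_c below the surface of column 1) and equate Σ ρ_i t_i down to z_c; mantle fills any gap and the z_c terms cancel.
Column 1: 0.6514×903 + 13.96×2660 + x×3010 + (z_c − 14.6114 − x)×3350
Column 2: 1.262×0 + 7.508×2790 + 12.16×2850 + (z_c − 1.262 − 19.668)×3350
The z_c×3350 term appears on both sides and cancels. Collect the known terms of each column as K = Σ(ρt)_known − 3350 × (depth of known layers): K_1 = 37721.8142 − 3350×14.6114 = −11226.3758; K_2 = 55603.32 − 3350×(1.262 + 19.668) = −14512.18.
Balance: K_1 − x×(3350 − 3010) = K_2, so x = (K_1 − K_2)/(3350 − 3010) = 3285.8/340 = 9.66 km.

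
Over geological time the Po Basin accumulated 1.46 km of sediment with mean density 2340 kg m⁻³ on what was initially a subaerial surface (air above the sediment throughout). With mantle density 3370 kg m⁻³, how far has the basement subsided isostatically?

Subaerial load: s = t ρ_sed / ρ_m = 1.46 km × 2340/3370 = 1.01 km.

1.01 km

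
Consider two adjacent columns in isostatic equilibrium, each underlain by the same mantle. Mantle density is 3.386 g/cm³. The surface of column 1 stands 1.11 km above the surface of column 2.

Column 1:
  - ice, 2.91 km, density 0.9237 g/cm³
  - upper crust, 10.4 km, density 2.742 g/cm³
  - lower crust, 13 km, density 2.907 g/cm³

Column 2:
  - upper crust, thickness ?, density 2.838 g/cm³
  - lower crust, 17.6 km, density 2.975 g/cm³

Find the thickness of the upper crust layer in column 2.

Take the compensation level at the base of the deeper column (depth z_c below the surface of column 1) and equate Σ ρ_i t_i down to z_c; mantle fills any gap and the z_c terms cancel.
Column 1: 2.91×0.9237 + 10.4×2.742 + 13×2.907 + (z_c − 26.31)×3.386
Column 2: 1.11×0 + x×2.838 + 17.6×2.975 + (z_c − 1.11 − 17.6 − x)×3.386
The z_c×3.386 term appears on both sides and cancels. Collect the known terms of each column as K = Σ(ρt)_known − 3.386 × (depth of known layers): K_1 = 68.995767 − 3.386×26.31 = −20.089893; K_2 = 52.36 − 3.386×(1.11 + 17.6) = −10.99206.
Balance: K_1 = K_2 − x×(3.386 − 2.838), so x = (K_2 − K_1)/(3.386 − 2.838) = 9.09783/0.548 = 16.6 km.

16.6 km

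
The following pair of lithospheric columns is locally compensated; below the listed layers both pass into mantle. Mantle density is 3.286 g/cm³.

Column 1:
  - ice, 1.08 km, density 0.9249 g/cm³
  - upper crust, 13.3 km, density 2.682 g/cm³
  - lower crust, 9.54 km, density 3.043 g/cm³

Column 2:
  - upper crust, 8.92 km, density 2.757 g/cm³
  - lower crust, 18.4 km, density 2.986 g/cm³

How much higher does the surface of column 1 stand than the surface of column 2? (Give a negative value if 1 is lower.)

For any compensation level in the mantle, the mantle terms cancel and isostasy reduces to e = (Σt_1 − Σt_2) − (Σ(ρt)_1 − Σ(ρt)_2) / ρ_m.
Σt_1 = 23.92 km; Σt_2 = 27.32 km; Σ(ρt)_1 = 65.699712; Σ(ρt)_2 = 79.53484 (in km·g/cm³).
e = (23.92 − 27.32) − (65.699712 − 79.53484) / 3.286 = 0.81 km.

0.81 km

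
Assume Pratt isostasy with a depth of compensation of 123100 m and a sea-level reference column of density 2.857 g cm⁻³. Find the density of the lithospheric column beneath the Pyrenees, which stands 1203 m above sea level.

2.83 g cm⁻³

Pratt balance: ρ_ref D = ρ (D + h).
ρ = ρ_ref D/(D + h) = 2.857 × 123100 m/(123100 m + 1203 m) = 2.83 g cm⁻³.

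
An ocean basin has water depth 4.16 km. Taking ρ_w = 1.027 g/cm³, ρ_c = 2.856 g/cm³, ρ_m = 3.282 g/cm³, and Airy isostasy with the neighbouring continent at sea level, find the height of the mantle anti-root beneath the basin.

17.9 km

For local isostatic compensation: replacing crust with seawater at the top is compensated by replacing crust with mantle at the base: d (ρ_c − ρ_w) = a (ρ_m − ρ_c).
a = d (ρ_c − ρ_w)/(ρ_m − ρ_c) = 4.16 km × 1.829/0.426 = 17.9 km.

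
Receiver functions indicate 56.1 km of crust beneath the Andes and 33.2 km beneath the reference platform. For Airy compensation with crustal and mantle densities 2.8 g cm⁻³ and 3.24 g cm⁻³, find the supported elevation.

Excess crust Δ = 56.1 km − 33.2 km = 22.9 km, split between elevation h and root r with h + r = Δ.
Airy balance ρ_c h = (ρ_m − ρ_c) r gives r = h ρ_c/(ρ_m − ρ_c), so h (1 + ρ_c/(ρ_m − ρ_c)) = Δ, i.e. h = Δ (ρ_m − ρ_c)/ρ_m.
h = 22.9 km × 0.44/3.24 = 3.11 km.

3.11 km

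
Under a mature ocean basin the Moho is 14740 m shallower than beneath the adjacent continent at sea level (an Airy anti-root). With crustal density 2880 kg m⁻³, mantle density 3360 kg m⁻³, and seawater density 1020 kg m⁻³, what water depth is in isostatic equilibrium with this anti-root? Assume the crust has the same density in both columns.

3800 m

Replacing a thickness d of crust by seawater at the top must be balanced by replacing crust with mantle at the base: d (ρ_c − ρ_w) = a (ρ_m − ρ_c).
d = a (ρ_m − ρ_c)/(ρ_c − ρ_w) = 14740 m × 480/1860 = 3800 m.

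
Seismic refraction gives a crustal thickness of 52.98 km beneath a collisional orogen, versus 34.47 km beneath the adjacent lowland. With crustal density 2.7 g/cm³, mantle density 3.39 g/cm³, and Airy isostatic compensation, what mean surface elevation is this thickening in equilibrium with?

Excess crust Δ = 52.98 km − 34.47 km = 18.51 km, split between elevation h and root r with h + r = Δ.
Airy balance ρ_c h = (ρ_m − ρ_c) r gives r = h ρ_c/(ρ_m − ρ_c), so h (1 + ρ_c/(ρ_m − ρ_c)) = Δ, i.e. h = Δ (ρ_m − ρ_c)/ρ_m.
h = 18.51 km × 0.69/3.39 = 3.77 km.

3.77 km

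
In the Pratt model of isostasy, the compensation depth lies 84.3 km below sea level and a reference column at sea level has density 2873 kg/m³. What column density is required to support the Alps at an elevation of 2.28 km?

Pratt balance: ρ_ref D = ρ (D + h).
ρ = ρ_ref D/(D + h) = 2873 × 84.3 km/(84.3 km + 2.28 km) = 2800 kg/m³.

2800 kg/m³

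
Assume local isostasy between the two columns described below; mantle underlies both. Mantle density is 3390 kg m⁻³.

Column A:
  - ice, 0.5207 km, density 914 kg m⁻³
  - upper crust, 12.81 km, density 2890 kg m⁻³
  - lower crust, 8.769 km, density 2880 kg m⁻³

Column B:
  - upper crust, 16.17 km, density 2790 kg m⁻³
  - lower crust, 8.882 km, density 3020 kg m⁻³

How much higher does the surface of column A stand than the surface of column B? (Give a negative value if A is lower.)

For any compensation level in the mantle, the mantle terms cancel and isostasy reduces to e = (Σt_A − Σt_B) − (Σ(ρt)_A − Σ(ρt)_B) / ρ_m.
Σt_A = 22.0997 km; Σt_B = 25.052 km; Σ(ρt)_A = 62751.5398; Σ(ρt)_B = 71937.94 (in km·kg m⁻³).
e = (22.0997 − 25.052) − (62751.5398 − 71937.94) / 3390 = −0.242 km.

−0.242 km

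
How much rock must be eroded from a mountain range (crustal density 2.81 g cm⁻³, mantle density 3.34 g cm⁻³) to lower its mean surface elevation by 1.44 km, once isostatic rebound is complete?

9.07 km

Net drop Δ = e − u = e − e ρ_c/ρ_m = e (ρ_m − ρ_c)/ρ_m.
e = Δ ρ_m/(ρ_m − ρ_c) = 1.44 km × 3.34/0.53 = 9.07 km.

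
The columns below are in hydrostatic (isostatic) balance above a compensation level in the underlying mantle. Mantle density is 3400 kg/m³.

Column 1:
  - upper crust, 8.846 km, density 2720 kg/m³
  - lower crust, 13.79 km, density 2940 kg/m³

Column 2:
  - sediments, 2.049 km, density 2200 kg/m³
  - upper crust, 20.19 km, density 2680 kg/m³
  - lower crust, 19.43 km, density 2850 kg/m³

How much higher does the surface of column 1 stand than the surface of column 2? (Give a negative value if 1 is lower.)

−4.51 km

For any compensation level in the mantle, the mantle terms cancel and isostasy reduces to e = (Σt_1 − Σt_2) − (Σ(ρt)_1 − Σ(ρt)_2) / ρ_m.
Σt_1 = 22.636 km; Σt_2 = 41.669 km; Σ(ρt)_1 = 64603.72; Σ(ρt)_2 = 113992.5 (in km·kg/m³).
e = (22.636 − 41.669) − (64603.72 − 113992.5) / 3400 = −4.51 km.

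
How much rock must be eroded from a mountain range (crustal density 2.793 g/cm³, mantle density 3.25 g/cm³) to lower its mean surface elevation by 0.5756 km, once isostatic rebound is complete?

4.09 km

Net drop Δ = e − u = e − e ρ_c/ρ_m = e (ρ_m − ρ_c)/ρ_m.
e = Δ ρ_m/(ρ_m − ρ_c) = 0.5756 km × 3.25/0.457 = 4.09 km.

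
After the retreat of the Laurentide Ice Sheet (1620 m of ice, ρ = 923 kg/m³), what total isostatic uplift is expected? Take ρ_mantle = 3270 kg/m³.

Removing the load lets mantle flow back in; uplift u satisfies ρ_ice t = ρ_m u.
u = t ρ_ice/ρ_m = 1620 m × 923/3270 = 457 m.

457 m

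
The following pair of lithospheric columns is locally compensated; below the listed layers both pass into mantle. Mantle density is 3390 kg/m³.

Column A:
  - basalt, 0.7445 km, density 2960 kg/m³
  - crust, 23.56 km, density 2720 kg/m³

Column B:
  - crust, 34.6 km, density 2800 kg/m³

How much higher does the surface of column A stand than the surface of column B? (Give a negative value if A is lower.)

−1.27 km

For any compensation level in the mantle, the mantle terms cancel and isostasy reduces to e = (Σt_A − Σt_B) − (Σ(ρt)_A − Σ(ρt)_B) / ρ_m.
Σt_A = 24.3045 km; Σt_B = 34.6 km; Σ(ρt)_A = 66286.92; Σ(ρt)_B = 96880 (in km·kg/m³).
e = (24.3045 − 34.6) − (66286.92 − 96880) / 3390 = −1.27 km.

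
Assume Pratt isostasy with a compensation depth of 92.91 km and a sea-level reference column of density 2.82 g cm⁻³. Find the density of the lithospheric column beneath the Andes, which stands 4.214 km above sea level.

Pratt balance: ρ_ref D = ρ (D + h).
ρ = ρ_ref D/(D + h) = 2.82 × 92.91 km/(92.91 km + 4.214 km) = 2.7 g cm⁻³.

2.7 g cm⁻³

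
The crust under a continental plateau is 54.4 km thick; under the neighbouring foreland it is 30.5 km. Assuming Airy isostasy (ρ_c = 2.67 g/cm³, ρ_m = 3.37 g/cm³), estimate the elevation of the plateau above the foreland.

4.96 km

Excess crust Δ = 54.4 km − 30.5 km = 23.9 km, split between elevation h and root r with h + r = Δ.
Airy balance ρ_c h = (ρ_m − ρ_c) r gives r = h ρ_c/(ρ_m − ρ_c), so h (1 + ρ_c/(ρ_m − ρ_c)) = Δ, i.e. h = Δ (ρ_m − ρ_c)/ρ_m.
h = 23.9 km × 0.7/3.37 = 4.96 km.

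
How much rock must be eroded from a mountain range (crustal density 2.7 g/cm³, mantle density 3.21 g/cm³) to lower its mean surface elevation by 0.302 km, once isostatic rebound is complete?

Net drop Δ = e − u = e − e ρ_c/ρ_m = e (ρ_m − ρ_c)/ρ_m.
e = Δ ρ_m/(ρ_m − ρ_c) = 0.302 km × 3.21/0.51 = 1.9 km.

1.9 km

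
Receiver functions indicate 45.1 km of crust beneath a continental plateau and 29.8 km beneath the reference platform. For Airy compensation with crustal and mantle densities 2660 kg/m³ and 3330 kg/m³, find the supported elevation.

3.08 km

Excess crust Δ = 45.1 km − 29.8 km = 15.3 km, split between elevation h and root r with h + r = Δ.
Airy balance ρ_c h = (ρ_m − ρ_c) r gives r = h ρ_c/(ρ_m − ρ_c), so h (1 + ρ_c/(ρ_m − ρ_c)) = Δ, i.e. h = Δ (ρ_m − ρ_c)/ρ_m.
h = 15.3 km × 670/3330 = 3.08 km.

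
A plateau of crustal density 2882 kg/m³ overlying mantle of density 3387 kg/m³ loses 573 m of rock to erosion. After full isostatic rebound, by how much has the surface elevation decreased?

Rebound u = e ρ_c/ρ_m = 573 m × 2882/3387 = 487.6 m.
Net surface drop = e − u = 573 m − 487.6 m = e (ρ_m − ρ_c)/ρ_m = 85.4 m.

85.4 m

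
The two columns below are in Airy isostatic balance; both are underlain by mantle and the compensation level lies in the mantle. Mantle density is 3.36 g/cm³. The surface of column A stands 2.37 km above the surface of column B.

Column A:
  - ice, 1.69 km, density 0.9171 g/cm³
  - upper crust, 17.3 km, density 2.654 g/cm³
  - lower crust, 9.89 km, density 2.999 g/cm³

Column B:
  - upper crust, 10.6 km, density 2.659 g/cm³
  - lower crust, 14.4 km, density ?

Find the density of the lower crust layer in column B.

Take the compensation level at the base of the deeper column (depth z_c below the surface of column A) and equate Σ ρ_i t_i down to z_c; mantle fills any gap and the z_c terms cancel.
Column A: 1.69×0.9171 + 17.3×2.654 + 9.89×2.999 + (z_c − 28.88)×3.36
Column B: 2.37×0 + 10.6×2.659 + 14.4×ρ + (z_c − 2.37 − 25)×3.36
The z_c×3.36 term appears on both sides and cancels. Collect the known terms of each column as K = Σ(ρt)_known − 3.36 × (depth of known layers): K_A = 77.124209 − 3.36×28.88 = −19.912591; K_B = 28.1854 − 3.36×(2.37 + 25) = −63.7778.
Balance: K_A = K_B + 14.4×ρ, so ρ = (K_A − K_B)/14.4 = 43.8652/14.4 = 3.05 g/cm³.

3.05 g/cm³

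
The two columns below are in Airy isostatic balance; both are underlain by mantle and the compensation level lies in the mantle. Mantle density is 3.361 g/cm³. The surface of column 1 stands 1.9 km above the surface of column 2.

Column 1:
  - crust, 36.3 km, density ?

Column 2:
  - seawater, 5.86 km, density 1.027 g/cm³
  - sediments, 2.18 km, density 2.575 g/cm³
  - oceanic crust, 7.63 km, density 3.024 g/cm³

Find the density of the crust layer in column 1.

2.69 g/cm³

Take the compensation level at the base of the deeper column (depth z_c below the surface of column 1) and equate Σ ρ_i t_i down to z_c; mantle fills any gap and the z_c terms cancel.
Column 1: 36.3×ρ + (z_c − 36.3)×3.361
Column 2: 1.9×0 + 5.86×1.027 + 2.18×2.575 + 7.63×3.024 + (z_c − 1.9 − 15.67)×3.361
The z_c×3.361 term appears on both sides and cancels. Collect the known terms of each column as K = Σ(ρt)_known − 3.361 × (depth of known layers): K_1 = 0 − 3.361×36.3 = −122.0043; K_2 = 34.70484 − 3.361×(1.9 + 15.67) = −24.34793.
Balance: K_1 + 36.3×ρ = K_2, so ρ = (K_2 − K_1)/36.3 = 97.6564/36.3 = 2.69 g/cm³.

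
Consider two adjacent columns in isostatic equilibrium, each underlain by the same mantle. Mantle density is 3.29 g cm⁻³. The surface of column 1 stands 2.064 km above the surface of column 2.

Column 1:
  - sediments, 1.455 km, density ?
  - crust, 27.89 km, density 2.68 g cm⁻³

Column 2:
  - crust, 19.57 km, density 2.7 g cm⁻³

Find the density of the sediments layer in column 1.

2.38 g cm⁻³

Take the compensation level at the base of the deeper column (depth z_c below the surface of column 1) and equate Σ ρ_i t_i down to z_c; mantle fills any gap and the z_c terms cancel.
Column 1: 1.455×ρ + 27.89×2.68 + (z_c − 29.345)×3.29
Column 2: 2.064×0 + 19.57×2.7 + (z_c − 2.064 − 19.57)×3.29
The z_c×3.29 term appears on both sides and cancels. Collect the known terms of each column as K = Σ(ρt)_known − 3.29 × (depth of known layers): K_1 = 74.7452 − 3.29×29.345 = −21.79985; K_2 = 52.839 − 3.29×(2.064 + 19.57) = −18.33686.
Balance: K_1 + 1.455×ρ = K_2, so ρ = (K_2 − K_1)/1.455 = 3.46299/1.455 = 2.38 g cm⁻³.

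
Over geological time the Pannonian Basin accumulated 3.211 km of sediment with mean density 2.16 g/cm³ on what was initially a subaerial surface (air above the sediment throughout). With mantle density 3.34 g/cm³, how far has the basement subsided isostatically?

Subaerial load: s = t ρ_sed / ρ_m = 3.211 km × 2.16/3.34 = 2.08 km.

2.08 km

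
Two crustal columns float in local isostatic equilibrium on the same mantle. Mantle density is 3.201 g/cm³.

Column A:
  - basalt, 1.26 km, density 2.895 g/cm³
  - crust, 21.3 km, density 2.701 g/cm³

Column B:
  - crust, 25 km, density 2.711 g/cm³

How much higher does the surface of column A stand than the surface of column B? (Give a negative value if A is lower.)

−0.379 km

For any compensation level in the mantle, the mantle terms cancel and isostasy reduces to e = (Σt_A − Σt_B) − (Σ(ρt)_A − Σ(ρt)_B) / ρ_m.
Σt_A = 22.56 km; Σt_B = 25 km; Σ(ρt)_A = 61.179; Σ(ρt)_B = 67.775 (in km·g/cm³).
e = (22.56 − 25) − (61.179 − 67.775) / 3.201 = −0.379 km.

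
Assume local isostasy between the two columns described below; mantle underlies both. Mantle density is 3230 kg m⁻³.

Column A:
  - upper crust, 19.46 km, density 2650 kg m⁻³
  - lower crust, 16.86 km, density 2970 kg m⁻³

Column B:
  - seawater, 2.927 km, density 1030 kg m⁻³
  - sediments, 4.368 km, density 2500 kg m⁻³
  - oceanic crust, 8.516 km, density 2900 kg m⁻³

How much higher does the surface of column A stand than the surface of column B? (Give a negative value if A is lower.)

For any compensation level in the mantle, the mantle terms cancel and isostasy reduces to e = (Σt_A − Σt_B) − (Σ(ρt)_A − Σ(ρt)_B) / ρ_m.
Σt_A = 36.32 km; Σt_B = 15.811 km; Σ(ρt)_A = 101643.2; Σ(ρt)_B = 38631.21 (in km·kg m⁻³).
e = (36.32 − 15.811) − (101643.2 − 38631.21) / 3230 = 1 km.

1 km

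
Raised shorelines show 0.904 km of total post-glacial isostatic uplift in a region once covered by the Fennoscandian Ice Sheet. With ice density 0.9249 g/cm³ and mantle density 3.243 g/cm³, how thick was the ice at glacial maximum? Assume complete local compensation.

3.17 km

u = t ρ_ice/ρ_m → t = u ρ_m/ρ_ice = 0.904 km × 3.243/0.9249 = 3.17 km.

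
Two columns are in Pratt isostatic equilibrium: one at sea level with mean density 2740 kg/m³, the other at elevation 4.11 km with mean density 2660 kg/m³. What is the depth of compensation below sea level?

137 km

ρ_ref D = ρ (D + h) → D (ρ_ref − ρ) = ρ h.
D = ρ h/(ρ_ref − ρ) = 2660 × 4.11 km/(2740 − 2660) = 137 km.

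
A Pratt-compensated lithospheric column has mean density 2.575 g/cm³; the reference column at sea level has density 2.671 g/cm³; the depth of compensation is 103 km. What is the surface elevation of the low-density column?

3.84 km

ρ_ref D = ρ (D + h) → h = D (ρ_ref − ρ)/ρ.
h = 103 km × (2.671 − 2.575)/2.575 = 3.84 km.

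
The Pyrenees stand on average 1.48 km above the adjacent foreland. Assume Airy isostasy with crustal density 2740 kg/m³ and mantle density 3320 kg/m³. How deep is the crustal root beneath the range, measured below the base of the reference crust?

By Archimedes' principle applied to the lithosphere: the weight of the topography is balanced by the buoyancy of the root, ρ_c h = (ρ_m − ρ_c) r.
r = h · ρ_c / (ρ_m − ρ_c) = 1.48 km × 2740 / (3320 − 2740) = 6.99 km.

6.99 km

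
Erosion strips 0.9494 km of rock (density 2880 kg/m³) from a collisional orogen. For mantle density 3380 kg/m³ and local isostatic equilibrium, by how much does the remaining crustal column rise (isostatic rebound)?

Unloading: uplift u = e ρ_c/ρ_m = 0.9494 km × 2880/3380 = 0.809 km.

0.809 km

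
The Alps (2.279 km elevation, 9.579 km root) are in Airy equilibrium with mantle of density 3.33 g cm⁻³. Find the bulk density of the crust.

ρ_c h = (ρ_m − ρ_c) r → ρ_c (h + r) = ρ_m r → ρ_c = ρ_m r / (h + r).
ρ_c = 3.33 × 9.579 km / (2.279 km + 9.579 km) = 2.69 g cm⁻³.

2.69 g cm⁻³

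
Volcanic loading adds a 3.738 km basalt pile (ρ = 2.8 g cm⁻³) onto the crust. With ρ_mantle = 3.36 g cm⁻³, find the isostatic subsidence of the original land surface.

3.12 km

Subaerial loading: s = t ρ_load / ρ_m.
s = 3.738 km × 2.8/3.36 = 3.12 km.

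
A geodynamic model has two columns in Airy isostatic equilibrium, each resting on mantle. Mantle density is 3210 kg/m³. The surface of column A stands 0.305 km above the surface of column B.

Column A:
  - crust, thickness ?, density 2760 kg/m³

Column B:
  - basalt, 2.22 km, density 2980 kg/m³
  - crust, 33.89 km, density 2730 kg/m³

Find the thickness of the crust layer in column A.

39.5 km

Take the compensation level at the base of the deeper column (depth z_c below the surface of column A) and equate Σ ρ_i t_i down to z_c; mantle fills any gap and the z_c terms cancel.
Column A: x×2760 + (z_c − 0 − x)×3210
Column B: 0.305×0 + 2.22×2980 + 33.89×2730 + (z_c − 0.305 − 36.11)×3210
The z_c×3210 term appears on both sides and cancels. Collect the known terms of each column as K = Σ(ρt)_known − 3210 × (depth of known layers): K_A = 0 − 3210×0 = 0; K_B = 99135.3 − 3210×(0.305 + 36.11) = −17756.85.
Balance: K_A − x×(3210 − 2760) = K_B, so x = (K_A − K_B)/(3210 − 2760) = 17756.9/450 = 39.5 km.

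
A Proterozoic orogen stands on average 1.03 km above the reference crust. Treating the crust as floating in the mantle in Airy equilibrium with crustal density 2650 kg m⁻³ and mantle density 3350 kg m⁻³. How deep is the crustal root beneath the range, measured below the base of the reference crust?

3.9 km

In Airy isostatic equilibrium: the weight of the topography is balanced by the buoyancy of the root, ρ_c h = (ρ_m − ρ_c) r.
r = h · ρ_c / (ρ_m − ρ_c) = 1.03 km × 2650 / (3350 − 2650) = 3.9 km.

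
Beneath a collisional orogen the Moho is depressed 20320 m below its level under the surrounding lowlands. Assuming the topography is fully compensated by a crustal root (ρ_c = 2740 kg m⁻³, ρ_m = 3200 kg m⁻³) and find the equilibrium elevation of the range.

For local isostatic compensation: ρ_c h = (ρ_m − ρ_c) r.
h = r (ρ_m − ρ_c) / ρ_c = 20320 m × (3200 − 2740) / 2740 = 3410 m.

3410 m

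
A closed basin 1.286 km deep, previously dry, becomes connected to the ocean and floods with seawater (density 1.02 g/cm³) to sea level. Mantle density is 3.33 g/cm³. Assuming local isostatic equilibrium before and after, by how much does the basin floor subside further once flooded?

0.568 km

After flooding the water column is d + s deep. Its weight must equal the weight of mantle displaced by the extra subsidence s: (d + s) ρ_w = s ρ_m.
s = d ρ_w / (ρ_m − ρ_w) = 1.286 km × 1.02/(3.33 − 1.02) = 0.568 km.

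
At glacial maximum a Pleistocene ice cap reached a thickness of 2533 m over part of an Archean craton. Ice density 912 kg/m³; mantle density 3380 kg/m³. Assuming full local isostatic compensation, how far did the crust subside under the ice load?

683 m

For local isostatic compensation: the ice load ρ_ice t is balanced by mantle displaced below, ρ_m s.
s = t ρ_ice / ρ_m = 2533 m × 912/3380 = 683 m.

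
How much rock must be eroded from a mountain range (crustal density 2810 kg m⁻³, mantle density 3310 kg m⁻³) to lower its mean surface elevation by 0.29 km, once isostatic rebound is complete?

Net drop Δ = e − u = e − e ρ_c/ρ_m = e (ρ_m − ρ_c)/ρ_m.
e = Δ ρ_m/(ρ_m − ρ_c) = 0.29 km × 3310/500 = 1.92 km.

1.92 km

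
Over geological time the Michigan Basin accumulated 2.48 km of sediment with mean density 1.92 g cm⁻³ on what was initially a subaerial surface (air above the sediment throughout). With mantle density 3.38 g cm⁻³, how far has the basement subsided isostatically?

Subaerial load: s = t ρ_sed / ρ_m = 2.48 km × 1.92/3.38 = 1.41 km.

1.41 km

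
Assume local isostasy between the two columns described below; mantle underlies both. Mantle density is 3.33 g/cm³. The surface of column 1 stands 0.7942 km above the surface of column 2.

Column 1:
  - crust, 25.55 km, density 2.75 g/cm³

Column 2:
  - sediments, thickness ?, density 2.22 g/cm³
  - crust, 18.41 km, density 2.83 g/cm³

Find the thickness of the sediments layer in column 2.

2.68 km

Take the compensation level at the base of the deeper column (depth z_c below the surface of column 1) and equate Σ ρ_i t_i down to z_c; mantle fills any gap and the z_c terms cancel.
Column 1: 25.55×2.75 + (z_c − 25.55)×3.33
Column 2: 0.7942×0 + x×2.22 + 18.41×2.83 + (z_c − 0.7942 − 18.41 − x)×3.33
The z_c×3.33 term appears on both sides and cancels. Collect the known terms of each column as K = Σ(ρt)_known − 3.33 × (depth of known layers): K_1 = 70.2625 − 3.33×25.55 = −14.819; K_2 = 52.1003 − 3.33×(0.7942 + 18.41) = −11.849686.
Balance: K_1 = K_2 − x×(3.33 − 2.22), so x = (K_2 − K_1)/(3.33 − 2.22) = 2.96931/1.11 = 2.68 km.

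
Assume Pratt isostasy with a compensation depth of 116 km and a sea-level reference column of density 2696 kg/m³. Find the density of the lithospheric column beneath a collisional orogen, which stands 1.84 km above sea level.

2650 kg/m³

Pratt balance: ρ_ref D = ρ (D + h).
ρ = ρ_ref D/(D + h) = 2696 × 116 km/(116 km + 1.84 km) = 2650 kg/m³.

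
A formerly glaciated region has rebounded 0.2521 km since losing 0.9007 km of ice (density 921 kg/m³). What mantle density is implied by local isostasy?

ρ_m = ρ_ice t / u = 921 × 0.9007 km/0.2521 km = 3290 kg/m³.

3290 kg/m³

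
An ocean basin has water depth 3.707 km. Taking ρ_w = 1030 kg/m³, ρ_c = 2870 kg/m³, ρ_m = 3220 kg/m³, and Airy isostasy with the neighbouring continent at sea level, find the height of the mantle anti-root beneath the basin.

Isostatic balance requires: replacing crust with seawater at the top is compensated by replacing crust with mantle at the base: d (ρ_c − ρ_w) = a (ρ_m − ρ_c).
a = d (ρ_c − ρ_w)/(ρ_m − ρ_c) = 3.707 km × 1840/350 = 19.5 km.

19.5 km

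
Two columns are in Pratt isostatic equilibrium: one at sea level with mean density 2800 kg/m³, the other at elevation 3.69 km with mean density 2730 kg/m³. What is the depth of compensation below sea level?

ρ_ref D = ρ (D + h) → D (ρ_ref − ρ) = ρ h.
D = ρ h/(ρ_ref − ρ) = 2730 × 3.69 km/(2800 − 2730) = 144 km.

144 km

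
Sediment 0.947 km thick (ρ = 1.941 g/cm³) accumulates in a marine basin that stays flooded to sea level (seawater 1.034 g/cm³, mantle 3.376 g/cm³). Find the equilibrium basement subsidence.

Submarine loading: the sediment displaces seawater, and the subsidence is in turn flooded, so s (ρ_m − ρ_w) = t (ρ_sed − ρ_w).
s = 0.947 km × (1.941 − 1.034) / (3.376 − 1.034) = 0.367 km.

0.367 km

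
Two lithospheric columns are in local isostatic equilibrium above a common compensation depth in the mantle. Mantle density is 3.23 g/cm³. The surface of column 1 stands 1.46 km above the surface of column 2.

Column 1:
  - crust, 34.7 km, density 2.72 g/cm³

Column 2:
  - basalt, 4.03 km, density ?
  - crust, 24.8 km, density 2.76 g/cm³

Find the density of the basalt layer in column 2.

2.9 g/cm³

Take the compensation level at the base of the deeper column (depth z_c below the surface of column 1) and equate Σ ρ_i t_i down to z_c; mantle fills any gap and the z_c terms cancel.
Column 1: 34.7×2.72 + (z_c − 34.7)×3.23
Column 2: 1.46×0 + 4.03×ρ + 24.8×2.76 + (z_c − 1.46 − 28.83)×3.23
The z_c×3.23 term appears on both sides and cancels. Collect the known terms of each column as K = Σ(ρt)_known − 3.23 × (depth of known layers): K_1 = 94.384 − 3.23×34.7 = −17.697; K_2 = 68.448 − 3.23×(1.46 + 28.83) = −29.3887.
Balance: K_1 = K_2 + 4.03×ρ, so ρ = (K_1 − K_2)/4.03 = 11.6917/4.03 = 2.9 g/cm³.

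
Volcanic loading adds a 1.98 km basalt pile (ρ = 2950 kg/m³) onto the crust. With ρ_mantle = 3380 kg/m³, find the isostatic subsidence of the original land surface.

1.73 km

Subaerial loading: s = t ρ_load / ρ_m.
s = 1.98 km × 2950/3380 = 1.73 km.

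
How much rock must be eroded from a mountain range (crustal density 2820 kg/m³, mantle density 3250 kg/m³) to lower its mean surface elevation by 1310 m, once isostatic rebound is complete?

9900 m

Net drop Δ = e − u = e − e ρ_c/ρ_m = e (ρ_m − ρ_c)/ρ_m.
e = Δ ρ_m/(ρ_m − ρ_c) = 1310 m × 3250/430 = 9900 m.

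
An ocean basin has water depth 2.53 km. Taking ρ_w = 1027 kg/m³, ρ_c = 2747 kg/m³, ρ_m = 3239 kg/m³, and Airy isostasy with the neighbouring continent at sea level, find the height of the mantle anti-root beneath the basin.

8.84 km

In Airy isostatic equilibrium: replacing crust with seawater at the top is compensated by replacing crust with mantle at the base: d (ρ_c − ρ_w) = a (ρ_m − ρ_c).
a = d (ρ_c − ρ_w)/(ρ_m − ρ_c) = 2.53 km × 1720/492 = 8.84 km.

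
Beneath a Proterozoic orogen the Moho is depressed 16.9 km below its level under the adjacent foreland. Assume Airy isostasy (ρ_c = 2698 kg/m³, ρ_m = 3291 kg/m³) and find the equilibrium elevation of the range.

For local isostatic compensation: ρ_c h = (ρ_m − ρ_c) r.
h = r (ρ_m − ρ_c) / ρ_c = 16.9 km × (3291 − 2698) / 2698 = 3.71 km.

3.71 km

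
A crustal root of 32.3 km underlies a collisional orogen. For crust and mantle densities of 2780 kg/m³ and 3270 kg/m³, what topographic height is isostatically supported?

For local isostatic compensation: ρ_c h = (ρ_m − ρ_c) r.
h = r (ρ_m − ρ_c) / ρ_c = 32.3 km × (3270 − 2780) / 2780 = 5.69 km.

5.69 km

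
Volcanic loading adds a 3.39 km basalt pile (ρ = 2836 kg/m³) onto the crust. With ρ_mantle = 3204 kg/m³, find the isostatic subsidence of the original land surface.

Subaerial loading: s = t ρ_load / ρ_m.
s = 3.39 km × 2836/3204 = 3 km.

3 km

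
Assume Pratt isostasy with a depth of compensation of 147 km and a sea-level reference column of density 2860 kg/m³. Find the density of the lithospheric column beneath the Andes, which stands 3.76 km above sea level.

Pratt balance: ρ_ref D = ρ (D + h).
ρ = ρ_ref D/(D + h) = 2860 × 147 km/(147 km + 3.76 km) = 2790 kg/m³.

2790 kg/m³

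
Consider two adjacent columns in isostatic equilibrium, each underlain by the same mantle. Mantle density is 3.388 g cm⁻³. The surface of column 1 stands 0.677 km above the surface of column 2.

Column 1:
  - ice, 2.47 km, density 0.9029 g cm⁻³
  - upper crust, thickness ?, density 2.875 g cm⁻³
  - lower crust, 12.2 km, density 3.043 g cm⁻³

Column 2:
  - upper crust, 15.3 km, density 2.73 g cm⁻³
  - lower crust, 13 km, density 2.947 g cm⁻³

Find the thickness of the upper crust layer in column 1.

Take the compensation level at the base of the deeper column (depth z_c below the surface of column 1) and equate Σ ρ_i t_i down to z_c; mantle fills any gap and the z_c terms cancel.
Column 1: 2.47×0.9029 + x×2.875 + 12.2×3.043 + (z_c − 14.67 − x)×3.388
Column 2: 0.677×0 + 15.3×2.73 + 13×2.947 + (z_c − 0.677 − 28.3)×3.388
The z_c×3.388 term appears on both sides and cancels. Collect the known terms of each column as K = Σ(ρt)_known − 3.388 × (depth of known layers): K_1 = 39.354763 − 3.388×14.67 = −10.347197; K_2 = 80.08 − 3.388×(0.677 + 28.3) = −18.094076.
Balance: K_1 − x×(3.388 − 2.875) = K_2, so x = (K_1 − K_2)/(3.388 − 2.875) = 7.74688/0.513 = 15.1 km.

15.1 km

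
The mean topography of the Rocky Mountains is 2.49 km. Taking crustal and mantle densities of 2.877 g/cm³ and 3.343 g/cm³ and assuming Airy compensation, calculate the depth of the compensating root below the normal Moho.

For local isostatic compensation: the weight of the topography is balanced by the buoyancy of the root, ρ_c h = (ρ_m − ρ_c) r.
r = h · ρ_c / (ρ_m − ρ_c) = 2.49 km × 2.877 / (3.343 − 2.877) = 15.4 km.

15.4 km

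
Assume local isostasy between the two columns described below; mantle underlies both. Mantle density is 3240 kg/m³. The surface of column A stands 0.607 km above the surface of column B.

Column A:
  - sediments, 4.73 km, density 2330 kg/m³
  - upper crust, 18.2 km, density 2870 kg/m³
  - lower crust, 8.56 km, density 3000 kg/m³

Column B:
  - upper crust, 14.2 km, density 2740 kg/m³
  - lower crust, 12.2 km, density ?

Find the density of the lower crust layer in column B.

2910 kg/m³

Take the compensation level at the base of the deeper column (depth z_c below the surface of column A) and equate Σ ρ_i t_i down to z_c; mantle fills any gap and the z_c terms cancel.
Column A: 4.73×2330 + 18.2×2870 + 8.56×3000 + (z_c − 31.49)×3240
Column B: 0.607×0 + 14.2×2740 + 12.2×ρ + (z_c − 0.607 − 26.4)×3240
The z_c×3240 term appears on both sides and cancels. Collect the known terms of each column as K = Σ(ρt)_known − 3240 × (depth of known layers): K_A = 88934.9 − 3240×31.49 = −13092.7; K_B = 38908 − 3240×(0.607 + 26.4) = −48594.68.
Balance: K_A = K_B + 12.2×ρ, so ρ = (K_A − K_B)/12.2 = 35502/12.2 = 2910 kg/m³.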